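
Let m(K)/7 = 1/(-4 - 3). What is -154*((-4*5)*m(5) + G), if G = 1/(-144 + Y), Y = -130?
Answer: -421883/137 ≈ -3079.4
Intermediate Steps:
m(K) = -1 (m(K) = 7/(-4 - 3) = 7/(-7) = 7*(-⅐) = -1)
G = -1/274 (G = 1/(-144 - 130) = 1/(-274) = -1/274 ≈ -0.0036496)
-154*((-4*5)*m(5) + G) = -154*(-4*5*(-1) - 1/274) = -154*(-20*(-1) - 1/274) = -154*(20 - 1/274) = -154*5479/274 = -421883/137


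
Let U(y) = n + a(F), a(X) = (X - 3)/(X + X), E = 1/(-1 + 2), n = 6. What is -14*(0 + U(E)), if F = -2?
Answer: -203/2 ≈ -101.50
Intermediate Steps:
E = 1 (E = 1/1 = 1)
a(X) = (-3 + X)/(2*X) (a(X) = (-3 + X)/((2*X)) = (-3 + X)*(1/(2*X)) = (-3 + X)/(2*X))
U(y) = 29/4 (U(y) = 6 + (1/2)*(-3 - 2)/(-2) = 6 + (1/2)*(-1/2)*(-5) = 6 + 5/4 = 29/4)
-14*(0 + U(E)) = -14*(0 + 29/4) = -14*29/4 = -203/2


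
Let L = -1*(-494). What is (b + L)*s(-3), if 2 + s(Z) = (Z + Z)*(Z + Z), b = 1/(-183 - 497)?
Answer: 335919/20 ≈ 16796.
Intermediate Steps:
L = 494
b = -1/680 (b = 1/(-680) = -1/680 ≈ -0.0014706)
s(Z) = -2 + 4*Z² (s(Z) = -2 + (Z + Z)*(Z + Z) = -2 + (2*Z)*(2*Z) = -2 + 4*Z²)
(b + L)*s(-3) = (-1/680 + 494)*(-2 + 4*(-3)²) = 335919*(-2 + 4*9)/680 = 335919*(-2 + 36)/680 = (335919/680)*34 = 335919/20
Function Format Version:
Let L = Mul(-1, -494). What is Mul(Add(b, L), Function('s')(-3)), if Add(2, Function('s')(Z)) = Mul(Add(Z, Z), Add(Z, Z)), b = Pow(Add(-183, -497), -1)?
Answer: Rational(335919, 20) ≈ 16796.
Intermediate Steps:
L = 494
b = Rational(-1, 680) (b = Pow(-680, -1) = Rational(-1, 680) ≈ -0.0014706)
Function('s')(Z) = Add(-2, Mul(4, Pow(Z, 2))) (Function('s')(Z) = Add(-2, Mul(Add(Z, Z), Add(Z, Z))) = Add(-2, Mul(Mul(2, Z), Mul(2, Z))) = Add(-2, Mul(4, Pow(Z, 2))))
Mul(Add(b, L), Function('s')(-3)) = Mul(Add(Rational(-1, 680), 494), Add(-2, Mul(4, Pow(-3, 2)))) = Mul(Rational(335919, 680), Add(-2, Mul(4, 9))) = Mul(Rational(335919, 680), Add(-2, 36)) = Mul(Rational(335919, 680), 34) = Rational(335919, 20)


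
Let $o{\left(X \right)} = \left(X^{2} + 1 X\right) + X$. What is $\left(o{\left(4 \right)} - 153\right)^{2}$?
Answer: $16641$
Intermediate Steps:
$o{\left(X \right)} = X^{2} + 2 X$ ($o{\left(X \right)} = \left(X^{2} + X\right) + X = \left(X + X^{2}\right) + X = X^{2} + 2 X$)
$\left(o{\left(4 \right)} - 153\right)^{2} = \left(4 \left(2 + 4\right) - 153\right)^{2} = \left(4 \cdot 6 - 153\right)^{2} = \left(24 - 153\right)^{2} = \left(-129\right)^{2} = 16641$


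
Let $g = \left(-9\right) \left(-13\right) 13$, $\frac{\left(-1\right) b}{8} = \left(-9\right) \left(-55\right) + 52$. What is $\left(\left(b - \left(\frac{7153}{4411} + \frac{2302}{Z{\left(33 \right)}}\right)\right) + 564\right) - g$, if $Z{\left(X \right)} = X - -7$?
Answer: $- \frac{475697381}{88220} \approx -5392.2$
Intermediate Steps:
$Z{\left(X \right)} = 7 + X$ ($Z{\left(X \right)} = X + 7 = 7 + X$)
$b = -4376$ ($b = - 8 \left(\left(-9\right) \left(-55\right) + 52\right) = - 8 \left(495 + 52\right) = \left(-8\right) 547 = -4376$)
$g = 1521$ ($g = 117 \cdot 13 = 1521$)
$\left(\left(b - \left(\frac{7153}{4411} + \frac{2302}{Z{\left(33 \right)}}\right)\right) + 564\right) - g = \left(\left(-4376 - \left(\frac{7153}{4411} + \frac{2302}{7 + 33}\right)\right) + 564\right) - 1521 = \left(\left(-4376 - \left(\frac{7153}{4411} + \frac{2302}{40}\right)\right) + 564\right) - 1521 = \left(\left(-4376 - \frac{5220121}{88220}\right) + 564\right) - 1521 = \left(- \frac{391270841}{88220} + 564\right) - 1521 = - \frac{341514761}{88220} - 1521 = - \frac{475697381}{88220}$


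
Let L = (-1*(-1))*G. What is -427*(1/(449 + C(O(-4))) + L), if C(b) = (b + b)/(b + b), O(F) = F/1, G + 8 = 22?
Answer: -2690527/450 ≈ -5978.9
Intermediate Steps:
G = 14 (G = -8 + 22 = 14)
O(F) = F (O(F) = F*1 = F)
L = 14 (L = -1*(-1)*14 = 1*14 = 14)
C(b) = 1 (C(b) = (2*b)/((2*b)) = (2*b)*(1/(2*b)) = 1)
-427*(1/(449 + C(O(-4))) + L) = -427*(1/(449 + 1) + 14) = -427*(1/450 + 14) = -427*6301/450 = -2690527/450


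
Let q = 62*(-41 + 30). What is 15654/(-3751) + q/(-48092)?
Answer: -34103363/8199686 ≈ -4.1591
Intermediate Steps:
q = -682 (q = 62*(-11) = -682)
15654/(-3751) + q/(-48092) = 15654/(-3751) - 682/(-48092) = 15654*(-1/3751) - 682*(-1/48092) = -15654/3751 + 31/2186 = -34103363/8199686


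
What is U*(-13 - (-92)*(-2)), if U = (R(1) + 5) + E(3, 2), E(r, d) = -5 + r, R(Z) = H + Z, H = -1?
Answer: -591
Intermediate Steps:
R(Z) = -1 + Z
U = 3 (U = ((-1 + 1) + 5) + (-5 + 3) = (0 + 5) - 2 = 5 - 2 = 3)
U*(-13 - (-92)*(-2)) = 3*(-13 - (-92)*(-2)) = 3*(-13 - 23*8) = 3*(-13 - 184) = 3*(-197) = -591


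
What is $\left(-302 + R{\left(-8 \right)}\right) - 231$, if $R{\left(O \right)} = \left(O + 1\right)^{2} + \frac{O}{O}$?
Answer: $-483$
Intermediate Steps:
$R{\left(O \right)} = 1 + \left(1 + O\right)^{2}$ ($R{\left(O \right)} = \left(1 + O\right)^{2} + 1 = 1 + \left(1 + O\right)^{2}$)
$\left(-302 + R{\left(-8 \right)}\right) - 231 = \left(-302 + \left(1 + \left(1 - 8\right)^{2}\right)\right) - 231 = \left(-302 + \left(1 + \left(-7\right)^{2}\right)\right) - 231 = \left(-302 + \left(1 + 49\right)\right) - 231 = \left(-302 + 50\right) - 231 = -252 - 231 = -483$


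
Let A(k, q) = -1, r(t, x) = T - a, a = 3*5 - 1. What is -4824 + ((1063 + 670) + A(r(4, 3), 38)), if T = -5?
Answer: -3092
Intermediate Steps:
a = 14 (a = 15 - 1 = 14)
r(t, x) = -19 (r(t, x) = -5 - 1*14 = -5 - 14 = -19)
-4824 + ((1063 + 670) + A(r(4, 3), 38)) = -4824 + ((1063 + 670) - 1) = -4824 + (1733 - 1) = -4824 + 1732 = -3092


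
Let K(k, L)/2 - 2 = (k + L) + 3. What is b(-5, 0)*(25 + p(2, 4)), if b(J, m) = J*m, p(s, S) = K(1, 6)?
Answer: 0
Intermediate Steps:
K(k, L) = 10 + 2*L + 2*k (K(k, L) = 4 + 2*((k + L) + 3) = 4 + 2*((L + k) + 3) = 4 + 2*(3 + L + k) = 4 + (6 + 2*L + 2*k) = 10 + 2*L + 2*k)
p(s, S) = 24 (p(s, S) = 10 + 2*6 + 2*1 = 10 + 12 + 2 = 24)
b(-5, 0)*(25 + p(2, 4)) = (-5*0)*(25 + 24) = 0*49 = 0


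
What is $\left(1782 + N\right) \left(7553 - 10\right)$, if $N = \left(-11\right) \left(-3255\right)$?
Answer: $283518741$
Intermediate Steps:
$N = 35805$
$\left(1782 + N\right) \left(7553 - 10\right) = \left(1782 + 35805\right) \left(7553 - 10\right) = 37587 \cdot 7543 = 283518741$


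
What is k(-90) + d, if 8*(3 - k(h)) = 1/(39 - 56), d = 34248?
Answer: 4658137/136 ≈ 34251.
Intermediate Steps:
k(h) = 409/136 (k(h) = 3 - 1/(8*(39 - 56)) = 3 - ⅛/(-17) = 3 - ⅛*(-1/17) = 3 + 1/136 = 409/136)
k(-90) + d = 409/136 + 34248 = 4658137/136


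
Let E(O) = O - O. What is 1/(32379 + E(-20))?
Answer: 1/32379 ≈ 3.0884e-5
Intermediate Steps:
E(O) = 0
1/(32379 + E(-20)) = 1/(32379 + 0) = 1/32379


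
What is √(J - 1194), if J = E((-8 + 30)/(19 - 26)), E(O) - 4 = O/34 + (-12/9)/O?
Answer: I*√18346264629/3927 ≈ 34.492*I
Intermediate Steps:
E(O) = 4 - 4/(3*O) + O/34 (E(O) = 4 + (O/34 + (-12/9)/O) = 4 + (O*(1/34) + (-12*⅑)/O) = 4 + (O/34 - 4/(3*O)) = 4 + (-4/(3*O) + O/34) = 4 - 4/(3*O) + O/34)
J = 17011/3927 (J = 4 - 4*(19 - 26)/(-8 + 30)/3 + ((-8 + 30)/(19 - 26))/34 = 4 - 4/(3*(22/(-7))) + (22/(-7))/34 = 4 - 4/(3*(22*(-⅐))) + (22*(-⅐))/34 = 4 - 4/(3*(-22/7)) + (1/34)*(-22/7) = 4 - 4/3*(-7/22) - 11/119 = 4 + 14/33 - 11/119 = 17011/3927 ≈ 4.3318)
√(J - 1194) = √(17011/3927 - 1194) = √(-4671827/3927) = I*√18346264629/3927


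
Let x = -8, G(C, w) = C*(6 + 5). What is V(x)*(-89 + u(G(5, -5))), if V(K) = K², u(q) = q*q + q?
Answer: 191424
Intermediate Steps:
G(C, w) = 11*C (G(C, w) = C*11 = 11*C)
u(q) = q + q² (u(q) = q² + q = q + q²)
V(x)*(-89 + u(G(5, -5))) = (-8)²*(-89 + (11*5)*(1 + 11*5)) = 64*(-89 + 55*(1 + 55)) = 64*(-89 + 55*56) = 64*(-89 + 3080) = 64*2991 = 191424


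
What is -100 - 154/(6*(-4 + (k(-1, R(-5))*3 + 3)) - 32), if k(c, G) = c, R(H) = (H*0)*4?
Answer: -389/4 ≈ -97.250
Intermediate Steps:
R(H) = 0 (R(H) = 0*4 = 0)
-100 - 154/(6*(-4 + (k(-1, R(-5))*3 + 3)) - 32) = -100 - 154/(6*(-4 + (-1*3 + 3)) - 32) = -100 - 154/(6*(-4 + (-3 + 3)) - 32) = -100 - 154/(6*(-4 + 0) - 32) = -100 - 154/(6*(-4) - 32) = -100 - 154/(-24 - 32) = -100 - 154/(-56) = -100 - 154*(-1/56) = -100 + 11/4 = -389/4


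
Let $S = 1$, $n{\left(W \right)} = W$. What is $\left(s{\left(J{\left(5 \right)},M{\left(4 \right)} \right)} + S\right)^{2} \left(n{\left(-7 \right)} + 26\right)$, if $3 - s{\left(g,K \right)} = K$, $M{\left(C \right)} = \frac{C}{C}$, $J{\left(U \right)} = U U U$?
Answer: $171$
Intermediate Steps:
$J{\left(U \right)} = U^{3}$ ($J{\left(U \right)} = U^{2} U = U^{3}$)
$M{\left(C \right)} = 1$
$s{\left(g,K \right)} = 3 - K$
$\left(s{\left(J{\left(5 \right)},M{\left(4 \right)} \right)} + S\right)^{2} \left(n{\left(-7 \right)} + 26\right) = \left(\left(3 - 1\right) + 1\right)^{2} \left(-7 + 26\right) = \left(\left(3 - 1\right) + 1\right)^{2} \cdot 19 = \left(2 + 1\right)^{2} \cdot 19 = 3^{2} \cdot 19 = 9 \cdot 19 = 171$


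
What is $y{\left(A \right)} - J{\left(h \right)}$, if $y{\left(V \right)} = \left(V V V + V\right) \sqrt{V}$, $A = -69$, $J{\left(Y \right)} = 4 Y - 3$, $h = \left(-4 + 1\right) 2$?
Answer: $27 - 328578 i \sqrt{69} \approx 27.0 - 2.7294 \cdot 10^{6} i$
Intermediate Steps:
$h = -6$ ($h = \left(-3\right) 2 = -6$)
$J{\left(Y \right)} = -3 + 4 Y$
$y{\left(V \right)} = \sqrt{V} \left(V + V^{3}\right)$ ($y{\left(V \right)} = \left(V^{2} V + V\right) \sqrt{V} = \left(V^{3} + V\right) \sqrt{V} = \left(V + V^{3}\right) \sqrt{V} = \sqrt{V} \left(V + V^{3}\right)$)
$y{\left(A \right)} - J{\left(h \right)} = \left(-69\right)^{\frac{3}{2}} \left(1 + \left(-69\right)^{2}\right) - \left(-3 + 4 \left(-6\right)\right) = - 69 i \sqrt{69} \left(1 + 4761\right) - \left(-3 - 24\right) = - 69 i \sqrt{69} \cdot 4762 - -27 = - 328578 i \sqrt{69} + 27 = 27 - 328578 i \sqrt{69}$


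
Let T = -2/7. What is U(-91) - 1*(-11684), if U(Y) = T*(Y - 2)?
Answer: 81974/7 ≈ 11711.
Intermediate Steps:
T = -2/7 (T = -2*1/7 = -2/7 ≈ -0.28571)
U(Y) = 4/7 - 2*Y/7 (U(Y) = -2*(Y - 2)/7 = -2*(-2 + Y)/7 = 4/7 - 2*Y/7)
U(-91) - 1*(-11684) = (4/7 - 2/7*(-91)) - 1*(-11684) = (4/7 + 26) + 11684 = 186/7 + 11684 = 81974/7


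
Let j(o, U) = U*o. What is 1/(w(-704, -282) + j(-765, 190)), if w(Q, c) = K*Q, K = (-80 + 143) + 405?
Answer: -1/474822 ≈ -2.1061e-6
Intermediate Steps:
K = 468 (K = 63 + 405 = 468)
w(Q, c) = 468*Q
1/(w(-704, -282) + j(-765, 190)) = 1/(468*(-704) + 190*(-765)) = 1/(-329472 - 145350) = 1/(-474822) = -1/474822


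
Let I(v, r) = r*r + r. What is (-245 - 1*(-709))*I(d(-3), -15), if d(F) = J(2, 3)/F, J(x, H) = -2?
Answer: 97440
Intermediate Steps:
d(F) = -2/F
I(v, r) = r + r² (I(v, r) = r² + r = r + r²)
(-245 - 1*(-709))*I(d(-3), -15) = (-245 - 1*(-709))*(-15*(1 - 15)) = (-245 + 709)*(-15*(-14)) = 464*210 = 97440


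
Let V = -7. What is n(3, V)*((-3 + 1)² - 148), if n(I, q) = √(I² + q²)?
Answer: -144*√58 ≈ -1096.7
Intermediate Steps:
n(3, V)*((-3 + 1)² - 148) = √(3² + (-7)²)*((-3 + 1)² - 148) = √(9 + 49)*((-2)² - 148) = √58*(4 - 148) = √58*(-144) = -144*√58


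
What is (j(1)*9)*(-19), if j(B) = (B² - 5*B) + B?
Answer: 513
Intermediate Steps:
j(B) = B² - 4*B
(j(1)*9)*(-19) = ((1*(-4 + 1))*9)*(-19) = ((1*(-3))*9)*(-19) = -3*9*(-19) = -27*(-19) = 513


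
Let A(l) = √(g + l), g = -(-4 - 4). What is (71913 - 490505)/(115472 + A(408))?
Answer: -1510489232/416680699 + 52324*√26/416680699 ≈ -3.6244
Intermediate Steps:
g = 8 (g = -1*(-8) = 8)
A(l) = √(8 + l)
(71913 - 490505)/(115472 + A(408)) = (71913 - 490505)/(115472 + √(8 + 408)) = -418592/(115472 + √416) = -418592/(115472 + 4*√26)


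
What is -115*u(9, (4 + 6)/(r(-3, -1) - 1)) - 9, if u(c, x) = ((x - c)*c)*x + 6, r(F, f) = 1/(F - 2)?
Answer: -150199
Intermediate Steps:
r(F, f) = 1/(-2 + F)
u(c, x) = 6 + c*x*(x - c) (u(c, x) = (c*(x - c))*x + 6 = c*x*(x - c) + 6 = 6 + c*x*(x - c))
-115*u(9, (4 + 6)/(r(-3, -1) - 1)) - 9 = -115*(6 + 9*((4 + 6)/(1/(-2 - 3) - 1))² - 1*(4 + 6)/(1/(-2 - 3) - 1)*9²) - 9 = -115*(6 + 9*(10/(1/(-5) - 1))² - 1*10/(1/(-5) - 1)*81) - 9 = -115*(6 + 9*(10/(-⅕ - 1))² - 1*10/(-⅕ - 1)*81) - 9 = -115*(6 + 9*(10/(-6/5))² - 1*10/(-6/5)*81) - 9 = -115*(6 + 9*(10*(-⅚))² - 1*10*(-⅚)*81) - 9 = -115*(6 + 9*(-25/3)² - 1*(-25/3)*81) - 9 = -115*(6 + 9*(625/9) + 675) - 9 = -115*(6 + 625 + 675) - 9 = -115*1306 - 9 = -150190 - 9 = -150199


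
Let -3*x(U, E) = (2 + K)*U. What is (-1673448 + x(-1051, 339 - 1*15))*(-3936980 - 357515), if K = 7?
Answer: 7173073526025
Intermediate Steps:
x(U, E) = -3*U (x(U, E) = -(2 + 7)*U/3 = -3*U)
(-1673448 + x(-1051, 339 - 1*15))*(-3936980 - 357515) = (-1673448 - 3*(-1051))*(-3936980 - 357515) = (-1673448 + 3153)*(-4294495) = -1670295*(-4294495) = 7173073526025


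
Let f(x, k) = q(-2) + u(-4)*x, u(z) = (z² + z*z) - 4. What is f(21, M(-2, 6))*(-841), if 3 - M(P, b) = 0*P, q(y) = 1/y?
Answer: -988175/2 ≈ -4.9409e+5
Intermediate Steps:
M(P, b) = 3 (M(P, b) = 3 - 0*P = 3 - 1*0 = 3 + 0 = 3)
u(z) = -4 + 2*z² (u(z) = (z² + z²) - 4 = 2*z² - 4 = -4 + 2*z²)
f(x, k) = -½ + 28*x (f(x, k) = 1/(-2) + (-4 + 2*(-4)²)*x = -½ + (-4 + 2*16)*x = -½ + (-4 + 32)*x = -½ + 28*x)
f(21, M(-2, 6))*(-841) = (-½ + 28*21)*(-841) = (-½ + 588)*(-841) = (1175/2)*(-841) = -988175/2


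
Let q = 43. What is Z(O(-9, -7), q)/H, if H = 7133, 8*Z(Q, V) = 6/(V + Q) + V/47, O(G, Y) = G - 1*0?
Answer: 109/5699267 ≈ 1.9125e-5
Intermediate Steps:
O(G, Y) = G (O(G, Y) = G + 0 = G)
Z(Q, V) = V/376 + 3/(4*(Q + V)) (Z(Q, V) = (6/(V + Q) + V/47)/8 = (6/(Q + V) + V*(1/47))/8 = (6/(Q + V) + V/47)/8 = V/376 + 3/(4*(Q + V)))
Z(O(-9, -7), q)/H = ((282 + 43² - 9*43)/(376*(-9 + 43)))/7133 = ((1/376)*(282 + 1849 - 387)/34)*(1/7133) = ((1/376)*(1/34)*1744)*(1/7133) = (109/799)*(1/7133) = 109/5699267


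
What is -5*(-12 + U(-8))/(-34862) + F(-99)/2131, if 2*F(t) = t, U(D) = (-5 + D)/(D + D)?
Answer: -29517949/1188654752 ≈ -0.024833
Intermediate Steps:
U(D) = (-5 + D)/(2*D) (U(D) = (-5 + D)/((2*D)) = (-5 + D)*(1/(2*D)) = (-5 + D)/(2*D))
F(t) = t/2
-5*(-12 + U(-8))/(-34862) + F(-99)/2131 = -5*(-12 + (½)*(-5 - 8)/(-8))/(-34862) + ((½)*(-99))/2131 = -5*(-12 + (½)*(-⅛)*(-13))*(-1/34862) - 99/2*1/2131 = -5*(-12 + 13/16)*(-1/34862) - 99/4262 = -5*(-179/16)*(-1/34862) - 99/4262 = (895/16)*(-1/34862) - 99/4262 = -895/557792 - 99/4262 = -29517949/1188654752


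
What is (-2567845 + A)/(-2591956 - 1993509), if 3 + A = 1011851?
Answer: 1555997/4585465 ≈ 0.33933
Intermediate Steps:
A = 1011848 (A = -3 + 1011851 = 1011848)
(-2567845 + A)/(-2591956 - 1993509) = (-2567845 + 1011848)/(-2591956 - 1993509) = -1555997/(-4585465) = -1555997*(-1/4585465) = 1555997/4585465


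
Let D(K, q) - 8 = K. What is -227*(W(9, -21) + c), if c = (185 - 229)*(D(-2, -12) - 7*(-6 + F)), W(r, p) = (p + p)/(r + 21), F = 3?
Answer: 1349969/5 ≈ 2.6999e+5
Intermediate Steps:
D(K, q) = 8 + K
W(r, p) = 2*p/(21 + r) (W(r, p) = (2*p)/(21 + r) = 2*p/(21 + r))
c = -1188 (c = (185 - 229)*((8 - 2) - 7*(-6 + 3)) = -44*(6 - 7*(-3)) = -44*(6 + 21) = -44*27 = -1188)
-227*(W(9, -21) + c) = -227*(2*(-21)/(21 + 9) - 1188) = -227*(2*(-21)/30 - 1188) = -227*(2*(-21)*(1/30) - 1188) = -227*(-7/5 - 1188) = -227*(-5947/5) = 1349969/5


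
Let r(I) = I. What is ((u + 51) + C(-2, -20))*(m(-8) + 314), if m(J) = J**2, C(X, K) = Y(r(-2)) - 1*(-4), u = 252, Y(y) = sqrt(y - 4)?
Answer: 116046 + 378*I*sqrt(6) ≈ 1.1605e+5 + 925.91*I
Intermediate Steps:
Y(y) = sqrt(-4 + y)
C(X, K) = 4 + I*sqrt(6) (C(X, K) = sqrt(-4 - 2) - 1*(-4) = sqrt(-6) + 4 = I*sqrt(6) + 4 = 4 + I*sqrt(6))
((u + 51) + C(-2, -20))*(m(-8) + 314) = ((252 + 51) + (4 + I*sqrt(6)))*((-8)**2 + 314) = (303 + (4 + I*sqrt(6)))*(64 + 314) = (307 + I*sqrt(6))*378 = 116046 + 378*I*sqrt(6)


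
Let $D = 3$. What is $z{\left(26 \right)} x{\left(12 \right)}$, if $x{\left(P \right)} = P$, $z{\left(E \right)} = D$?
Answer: $36$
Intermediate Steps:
$z{\left(E \right)} = 3$
$z{\left(26 \right)} x{\left(12 \right)} = 3 \cdot 12 = 36$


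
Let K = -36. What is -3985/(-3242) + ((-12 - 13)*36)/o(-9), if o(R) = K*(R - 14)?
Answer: 10605/74566 ≈ 0.14222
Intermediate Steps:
o(R) = 504 - 36*R (o(R) = -36*(R - 14) = -36*(-14 + R) = 504 - 36*R)
-3985/(-3242) + ((-12 - 13)*36)/o(-9) = -3985/(-3242) + ((-12 - 13)*36)/(504 - 36*(-9)) = -3985*(-1/3242) + (-25*36)/(504 + 324) = 3985/3242 - 900/828 = 3985/3242 - 900*1/828 = 3985/3242 - 25/23 = 10605/74566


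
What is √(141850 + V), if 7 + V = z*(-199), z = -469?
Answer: √235174 ≈ 484.95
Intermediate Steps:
V = 93324 (V = -7 - 469*(-199) = -7 + 93331 = 93324)
√(141850 + V) = √(141850 + 93324) = √235174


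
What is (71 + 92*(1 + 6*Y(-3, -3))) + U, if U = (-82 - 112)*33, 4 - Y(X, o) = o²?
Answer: -8999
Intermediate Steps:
Y(X, o) = 4 - o²
U = -6402 (U = -194*33 = -6402)
(71 + 92*(1 + 6*Y(-3, -3))) + U = (71 + 92*(1 + 6*(4 - 1*(-3)²))) - 6402 = (71 + 92*(1 + 6*(4 - 1*9))) - 6402 = (71 + 92*(1 + 6*(4 - 9))) - 6402 = (71 + 92*(1 + 6*(-5))) - 6402 = (71 + 92*(1 - 30)) - 6402 = (71 + 92*(-29)) - 6402 = (71 - 2668) - 6402 = -2597 - 6402 = -8999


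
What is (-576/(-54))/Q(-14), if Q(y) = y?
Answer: -16/21 ≈ -0.76190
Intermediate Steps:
(-576/(-54))/Q(-14) = -576/(-54)/(-14) = -576*(-1/54)*(-1/14) = (32/3)*(-1/14) = -16/21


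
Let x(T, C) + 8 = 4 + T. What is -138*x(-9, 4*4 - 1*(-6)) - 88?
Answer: 1706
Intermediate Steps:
x(T, C) = -4 + T (x(T, C) = -8 + (4 + T) = -4 + T)
-138*x(-9, 4*4 - 1*(-6)) - 88 = -138*(-4 - 9) - 88 = -138*(-13) - 88 = 1794 - 88 = 1706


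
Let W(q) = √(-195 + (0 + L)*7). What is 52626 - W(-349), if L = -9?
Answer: 52626 - I*√258 ≈ 52626.0 - 16.062*I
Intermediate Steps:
W(q) = I*√258 (W(q) = √(-195 + (0 - 9)*7) = √(-195 - 9*7) = √(-195 - 63) = √(-258) = I*√258)
52626 - W(-349) = 52626 - I*√258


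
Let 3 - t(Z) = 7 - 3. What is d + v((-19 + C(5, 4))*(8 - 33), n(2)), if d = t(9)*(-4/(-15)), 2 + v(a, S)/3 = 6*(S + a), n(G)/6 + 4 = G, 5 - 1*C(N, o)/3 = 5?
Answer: 124916/15 ≈ 8327.7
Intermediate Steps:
t(Z) = -1 (t(Z) = 3 - (7 - 3) = 3 - 1*4 = 3 - 4 = -1)
C(N, o) = 0 (C(N, o) = 15 - 3*5 = 15 - 15 = 0)
n(G) = -24 + 6*G
v(a, S) = -6 + 18*S + 18*a (v(a, S) = -6 + 3*(6*(S + a)) = -6 + 3*(6*S + 6*a) = -6 + (18*S + 18*a) = -6 + 18*S + 18*a)
d = -4/15 (d = -(-4)/(-15) = -(-4)*(-1)/15 = -1*4/15 = -4/15 ≈ -0.26667)
d + v((-19 + C(5, 4))*(8 - 33), n(2)) = -4/15 + (-6 + 18*(-24 + 6*2) + 18*((-19 + 0)*(8 - 33))) = -4/15 + (-6 + 18*(-24 + 12) + 18*(-19*(-25))) = -4/15 + (-6 + 18*(-12) + 18*475) = -4/15 + (-6 - 216 + 8550) = -4/15 + 8328 = 124916/15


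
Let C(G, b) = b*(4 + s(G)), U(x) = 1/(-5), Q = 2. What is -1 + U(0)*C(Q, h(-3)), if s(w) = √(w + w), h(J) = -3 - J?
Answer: -1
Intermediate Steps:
s(w) = √2*√w (s(w) = √(2*w) = √2*√w)
U(x) = -⅕
C(G, b) = b*(4 + √2*√G)
-1 + U(0)*C(Q, h(-3)) = -1 - (-3 - 1*(-3))*(4 + √2*√2)/5 = -1 - (-3 + 3)*(4 + 2)/5 = -1 - 0*6 = -1 - ⅕*0 = -1 + 0 = -1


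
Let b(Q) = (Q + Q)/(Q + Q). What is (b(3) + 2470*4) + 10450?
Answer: 20331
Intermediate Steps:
b(Q) = 1 (b(Q) = (2*Q)/((2*Q)) = (2*Q)*(1/(2*Q)) = 1)
(b(3) + 2470*4) + 10450 = (1 + 2470*4) + 10450 = (1 + 9880) + 10450 = 9881 + 10450 = 20331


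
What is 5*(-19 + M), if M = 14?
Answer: -25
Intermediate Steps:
5*(-19 + M) = 5*(-19 + 14) = 5*(-5) = -25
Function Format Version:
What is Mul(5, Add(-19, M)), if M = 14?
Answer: -25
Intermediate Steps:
Mul(5, Add(-19, M)) = Mul(5, Add(-19, 14)) = Mul(5, -5) = -25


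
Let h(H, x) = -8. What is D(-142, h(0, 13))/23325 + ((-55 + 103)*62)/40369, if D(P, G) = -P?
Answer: 75147598/941606925 ≈ 0.079808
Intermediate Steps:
D(-142, h(0, 13))/23325 + ((-55 + 103)*62)/40369 = -1*(-142)/23325 + ((-55 + 103)*62)/40369 = 142*(1/23325) + (48*62)*(1/40369) = 142/23325 + 2976*(1/40369) = 142/23325 + 2976/40369 = 75147598/941606925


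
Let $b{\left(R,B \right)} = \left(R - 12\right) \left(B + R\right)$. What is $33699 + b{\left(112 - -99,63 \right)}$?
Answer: $88225$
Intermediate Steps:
$b{\left(R,B \right)} = \left(-12 + R\right) \left(B + R\right)$
$33699 + b{\left(112 - -99,63 \right)} = 33699 + \left(\left(112 - -99\right)^{2} - 756 - 12 \left(112 - -99\right) + 63 \left(112 - -99\right)\right) = 33699 + \left(\left(112 + 99\right)^{2} - 756 - 12 \left(112 + 99\right) + 63 \left(112 + 99\right)\right) = 33699 + \left(211^{2} - 756 - 2532 + 63 \cdot 211\right) = 33699 + \left(44521 - 756 - 2532 + 13293\right) = 33699 + 54526 = 88225$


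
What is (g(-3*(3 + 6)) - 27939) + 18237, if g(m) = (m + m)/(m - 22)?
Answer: -475344/49 ≈ -9700.9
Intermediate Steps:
g(m) = 2*m/(-22 + m) (g(m) = (2*m)/(-22 + m) = 2*m/(-22 + m))
(g(-3*(3 + 6)) - 27939) + 18237 = (2*(-3*(3 + 6))/(-22 - 3*(3 + 6)) - 27939) + 18237 = (2*(-3*9)/(-22 - 3*9) - 27939) + 18237 = (2*(-27)/(-22 - 27) - 27939) + 18237 = (2*(-27)/(-49) - 27939) + 18237 = (2*(-27)*(-1/49) - 27939) + 18237 = (54/49 - 27939) + 18237 = -1368957/49 + 18237 = -475344/49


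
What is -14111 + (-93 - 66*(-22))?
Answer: -12752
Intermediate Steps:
-14111 + (-93 - 66*(-22)) = -14111 + (-93 + 1452) = -14111 + 1359 = -12752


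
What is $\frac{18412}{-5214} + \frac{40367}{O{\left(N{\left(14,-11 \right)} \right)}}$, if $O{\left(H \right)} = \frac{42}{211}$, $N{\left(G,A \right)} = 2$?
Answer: $\frac{2467174623}{12166} \approx 2.0279 \cdot 10^{5}$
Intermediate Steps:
$O{\left(H \right)} = \frac{42}{211}$ ($O{\left(H \right)} = 42 \cdot \frac{1}{211} = \frac{42}{211}$)
$\frac{18412}{-5214} + \frac{40367}{O{\left(N{\left(14,-11 \right)} \right)}} = \frac{18412}{-5214} + \frac{40367}{\frac{42}{211}} = 18412 \left(- \frac{1}{5214}\right) + 40367 \cdot \frac{211}{42} = - \frac{9206}{2607} + \frac{8517437}{42} = \frac{2467174623}{12166}$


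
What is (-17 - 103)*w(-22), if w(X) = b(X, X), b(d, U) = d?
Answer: 2640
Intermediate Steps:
w(X) = X
(-17 - 103)*w(-22) = (-17 - 103)*(-22) = -120*(-22) = 2640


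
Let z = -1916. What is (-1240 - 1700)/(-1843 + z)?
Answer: 140/179 ≈ 0.78212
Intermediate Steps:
(-1240 - 1700)/(-1843 + z) = (-1240 - 1700)/(-1843 - 1916) = -2940/(-3759) = -2940*(-1/3759) = 140/179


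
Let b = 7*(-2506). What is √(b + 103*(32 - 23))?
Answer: I*√16615 ≈ 128.9*I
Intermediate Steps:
b = -17542
√(b + 103*(32 - 23)) = √(-17542 + 103*(32 - 23)) = √(-17542 + 103*9) = √(-17542 + 927) = √(-16615) = I*√16615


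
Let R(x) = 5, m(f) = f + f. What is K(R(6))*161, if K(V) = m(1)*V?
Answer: 1610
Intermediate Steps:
m(f) = 2*f
K(V) = 2*V (K(V) = (2*1)*V = 2*V)
K(R(6))*161 = (2*5)*161 = 10*161 = 1610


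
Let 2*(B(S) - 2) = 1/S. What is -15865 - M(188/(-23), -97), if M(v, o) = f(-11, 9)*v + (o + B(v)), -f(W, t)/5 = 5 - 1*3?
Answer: -137085311/8648 ≈ -15852.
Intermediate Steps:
B(S) = 2 + 1/(2*S)
f(W, t) = -10 (f(W, t) = -5*(5 - 1*3) = -5*(5 - 3) = -5*2 = -10)
M(v, o) = 2 + o + 1/(2*v) - 10*v (M(v, o) = -10*v + (o + (2 + 1/(2*v))) = -10*v + (2 + o + 1/(2*v)) = 2 + o + 1/(2*v) - 10*v)
-15865 - M(188/(-23), -97) = -15865 - (2 - 97 + 1/(2*((188/(-23)))) - 1880/(-23)) = -15865 - (2 - 97 + 1/(2*((188*(-1/23)))) - 1880*(-1)/23) = -15865 - (2 - 97 + 1/(2*(-188/23)) - 10*(-188/23)) = -15865 - (2 - 97 + (½)*(-23/188) + 1880/23) = -15865 - (2 - 97 - 23/376 + 1880/23) = -15865 - 1*(-115209/8648) = -15865 + 115209/8648 = -137085311/8648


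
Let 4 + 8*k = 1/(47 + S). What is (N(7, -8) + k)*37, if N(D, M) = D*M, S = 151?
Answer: -3311315/1584 ≈ -2090.5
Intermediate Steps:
k = -791/1584 (k = -½ + 1/(8*(47 + 151)) = -½ + (⅛)/198 = -½ + (⅛)*(1/198) = -½ + 1/1584 = -791/1584 ≈ -0.49937)
(N(7, -8) + k)*37 = (7*(-8) - 791/1584)*37 = (-56 - 791/1584)*37 = -89495/1584*37 = -3311315/1584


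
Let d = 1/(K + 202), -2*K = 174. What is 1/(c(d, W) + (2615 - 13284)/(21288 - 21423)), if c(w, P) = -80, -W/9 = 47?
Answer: -135/131 ≈ -1.0305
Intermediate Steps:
W = -423 (W = -9*47 = -423)
K = -87 (K = -1/2*174 = -87)
d = 1/115 (d = 1/(-87 + 202) = 1/115 ≈ 0.0086956)
1/(c(d, W) + (2615 - 13284)/(21288 - 21423)) = 1/(-80 + (2615 - 13284)/(21288 - 21423)) = 1/(-80 - 10669/(-135)) = 1/(-80 - 10669*(-1/135)) = 1/(-80 + 10669/135) = 1/(-131/135) = -135/131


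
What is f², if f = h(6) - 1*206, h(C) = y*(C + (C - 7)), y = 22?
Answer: 9216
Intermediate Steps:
h(C) = -154 + 44*C (h(C) = 22*(C + (C - 7)) = 22*(C + (-7 + C)) = 22*(-7 + 2*C) = -154 + 44*C)
f = -96 (f = (-154 + 44*6) - 1*206 = (-154 + 264) - 206 = 110 - 206 = -96)
f² = (-96)² = 9216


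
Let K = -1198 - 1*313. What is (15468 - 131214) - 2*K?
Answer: -112724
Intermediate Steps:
K = -1511 (K = -1198 - 313 = -1511)
(15468 - 131214) - 2*K = (15468 - 131214) - 2*(-1511) = -115746 + 3022 = -112724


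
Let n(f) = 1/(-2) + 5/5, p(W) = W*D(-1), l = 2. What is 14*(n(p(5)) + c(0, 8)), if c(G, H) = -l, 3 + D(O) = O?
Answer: -21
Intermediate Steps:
D(O) = -3 + O
c(G, H) = -2 (c(G, H) = -1*2 = -2)
p(W) = -4*W (p(W) = W*(-3 - 1) = W*(-4) = -4*W)
n(f) = 1/2 (n(f) = 1*(-1/2) + 5*(1/5) = -1/2 + 1 = 1/2)
14*(n(p(5)) + c(0, 8)) = 14*(1/2 - 2) = 14*(-3/2) = -21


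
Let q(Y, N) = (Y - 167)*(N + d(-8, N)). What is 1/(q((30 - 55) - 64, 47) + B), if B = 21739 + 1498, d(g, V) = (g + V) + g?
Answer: 1/3269 ≈ 0.00030590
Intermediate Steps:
d(g, V) = V + 2*g (d(g, V) = (V + g) + g = V + 2*g)
q(Y, N) = (-167 + Y)*(-16 + 2*N) (q(Y, N) = (Y - 167)*(N + (N + 2*(-8))) = (-167 + Y)*(N + (N - 16)) = (-167 + Y)*(N + (-16 + N)) = (-167 + Y)*(-16 + 2*N))
B = 23237
1/(q((30 - 55) - 64, 47) + B) = 1/((2672 - 334*47 + 47*((30 - 55) - 64) + ((30 - 55) - 64)*(-16 + 47)) + 23237) = 1/((2672 - 15698 + 47*(-25 - 64) + (-25 - 64)*31) + 23237) = 1/((2672 - 15698 + 47*(-89) - 89*31) + 23237) = 1/((2672 - 15698 - 4183 - 2759) + 23237) = 1/(-19968 + 23237) = 1/3269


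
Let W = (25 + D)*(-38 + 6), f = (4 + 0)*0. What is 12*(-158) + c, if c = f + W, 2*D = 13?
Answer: -2904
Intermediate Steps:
D = 13/2 (D = (1/2)*13 = 13/2 ≈ 6.5000)
f = 0 (f = 4*0 = 0)
W = -1008 (W = (25 + 13/2)*(-38 + 6) = (63/2)*(-32) = -1008)
c = -1008 (c = 0 - 1008 = -1008)
12*(-158) + c = 12*(-158) - 1008 = -1896 - 1008 = -2904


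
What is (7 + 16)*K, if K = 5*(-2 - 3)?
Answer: -575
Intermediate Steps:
K = -25 (K = 5*(-5) = -25)
(7 + 16)*K = (7 + 16)*(-25) = 23*(-25) = -575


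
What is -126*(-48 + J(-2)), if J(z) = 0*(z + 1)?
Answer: 6048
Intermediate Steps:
J(z) = 0 (J(z) = 0*(1 + z) = 0)
-126*(-48 + J(-2)) = -126*(-48 + 0) = -126*(-48) = 6048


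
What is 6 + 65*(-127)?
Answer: -8249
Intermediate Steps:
6 + 65*(-127) = 6 - 8255 = -8249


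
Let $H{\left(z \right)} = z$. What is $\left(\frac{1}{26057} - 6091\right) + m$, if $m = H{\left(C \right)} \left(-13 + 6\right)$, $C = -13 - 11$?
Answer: $- \frac{154335610}{26057} \approx -5923.0$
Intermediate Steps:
$C = -24$ ($C = -13 - 11 = -24$)
$m = 168$ ($m = - 24 \left(-13 + 6\right) = \left(-24\right) \left(-7\right) = 168$)
$\left(\frac{1}{26057} - 6091\right) + m = \left(\frac{1}{26057} - 6091\right) + 168 = - \frac{158713186}{26057} + 168 = - \frac{154335610}{26057}$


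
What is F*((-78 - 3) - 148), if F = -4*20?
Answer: 18320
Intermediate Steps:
F = -80
F*((-78 - 3) - 148) = -80*((-78 - 3) - 148) = -80*(-81 - 148) = -80*(-229) = 18320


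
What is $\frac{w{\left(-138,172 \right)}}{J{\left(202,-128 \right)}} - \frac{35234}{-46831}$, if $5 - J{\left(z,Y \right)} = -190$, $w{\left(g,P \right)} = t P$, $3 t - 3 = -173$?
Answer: $- \frac{269745310}{5479227} \approx -49.231$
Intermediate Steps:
$t = - \frac{170}{3}$ ($t = 1 + \frac{1}{3} \left(-173\right) = 1 - \frac{173}{3} = - \frac{170}{3} \approx -56.667$)
$w{\left(g,P \right)} = - \frac{170 P}{3}$
$J{\left(z,Y \right)} = 195$ ($J{\left(z,Y \right)} = 5 - -190 = 5 + 190 = 195$)
$\frac{w{\left(-138,172 \right)}}{J{\left(202,-128 \right)}} - \frac{35234}{-46831} = \frac{\left(- \frac{170}{3}\right) 172}{195} - \frac{35234}{-46831} = \left(- \frac{29240}{3}\right) \frac{1}{195} - - \frac{35234}{46831} = - \frac{5848}{117} + \frac{35234}{46831} = - \frac{269745310}{5479227}$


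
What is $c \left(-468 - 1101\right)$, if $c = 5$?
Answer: $-7845$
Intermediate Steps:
$c \left(-468 - 1101\right) = 5 \left(-468 - 1101\right) = 5 \left(-1569\right) = -7845$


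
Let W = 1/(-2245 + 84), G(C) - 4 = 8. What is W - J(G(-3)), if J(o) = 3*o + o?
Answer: -103729/2161 ≈ -48.000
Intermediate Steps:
G(C) = 12 (G(C) = 4 + 8 = 12)
J(o) = 4*o
W = -1/2161 (W = 1/(-2161) = -1/2161 ≈ -0.00046275)
W - J(G(-3)) = -1/2161 - 4*12 = -1/2161 - 1*48 = -1/2161 - 48 = -103729/2161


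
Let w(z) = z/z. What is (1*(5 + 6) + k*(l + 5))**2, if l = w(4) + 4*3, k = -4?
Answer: 3721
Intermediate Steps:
w(z) = 1
l = 13 (l = 1 + 4*3 = 1 + 12 = 13)
(1*(5 + 6) + k*(l + 5))**2 = (1*(5 + 6) - 4*(13 + 5))**2 = (1*11 - 4*18)**2 = (11 - 72)**2 = (-61)**2 = 3721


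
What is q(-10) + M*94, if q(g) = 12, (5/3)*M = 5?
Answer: 294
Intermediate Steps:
M = 3 (M = (3/5)*5 = 3)
q(-10) + M*94 = 12 + 3*94 = 12 + 282 = 294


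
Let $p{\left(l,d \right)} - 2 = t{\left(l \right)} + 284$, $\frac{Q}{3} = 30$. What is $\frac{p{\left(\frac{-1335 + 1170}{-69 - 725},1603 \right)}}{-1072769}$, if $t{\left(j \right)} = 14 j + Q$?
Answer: $- \frac{150427}{425889293} \approx -0.00035321$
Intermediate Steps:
$Q = 90$ ($Q = 3 \cdot 30 = 90$)
$t{\left(j \right)} = 90 + 14 j$ ($t{\left(j \right)} = 14 j + 90 = 90 + 14 j$)
$p{\left(l,d \right)} = 376 + 14 l$ ($p{\left(l,d \right)} = 2 + \left(\left(90 + 14 l\right) + 284\right) = 2 + \left(374 + 14 l\right) = 376 + 14 l$)
$\frac{p{\left(\frac{-1335 + 1170}{-69 - 725},1603 \right)}}{-1072769} = \frac{376 + 14 \frac{-1335 + 1170}{-69 - 725}}{-1072769} = \left(376 + 14 \left(- \frac{165}{-794}\right)\right) \left(- \frac{1}{1072769}\right) = \left(376 + 14 \left(\left(-165\right) \left(- \frac{1}{794}\right)\right)\right) \left(- \frac{1}{1072769}\right) = \left(376 + 14 \cdot \frac{165}{794}\right) \left(- \frac{1}{1072769}\right) = \left(376 + \frac{1155}{397}\right) \left(- \frac{1}{1072769}\right) = \frac{150427}{397} \left(- \frac{1}{1072769}\right) = - \frac{150427}{425889293}$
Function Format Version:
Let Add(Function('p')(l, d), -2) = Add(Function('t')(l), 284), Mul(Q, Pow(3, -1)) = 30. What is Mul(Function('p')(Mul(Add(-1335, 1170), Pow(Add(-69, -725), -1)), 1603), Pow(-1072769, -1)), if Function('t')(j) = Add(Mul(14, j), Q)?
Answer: Rational(-150427, 425889293) ≈ -0.00035321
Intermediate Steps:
Q = 90 (Q = Mul(3, 30) = 90)
Function('t')(j) = Add(90, Mul(14, j)) (Function('t')(j) = Add(Mul(14, j), 90) = Add(90, Mul(14, j)))
Function('p')(l, d) = Add(376, Mul(14, l)) (Function('p')(l, d) = Add(2, Add(Add(90, Mul(14, l)), 284)) = Add(2, Add(374, Mul(14, l))) = Add(376, Mul(14, l)))
Mul(Function('p')(Mul(Add(-1335, 1170), Pow(Add(-69, -725), -1)), 1603), Pow(-1072769, -1)) = Mul(Add(376, Mul(14, Mul(Add(-1335, 1170), Pow(Add(-69, -725), -1)))), Pow(-1072769, -1)) = Mul(Add(376, Mul(14, Mul(-165, Pow(-794, -1)))), Rational(-1, 1072769)) = Mul(Add(376, Mul(14, Mul(-165, Rational(-1, 794)))), Rational(-1, 1072769)) = Mul(Add(376, Mul(14, Rational(165, 794))), Rational(-1, 1072769)) = Mul(Add(376, Rational(1155, 397)), Rational(-1, 1072769)) = Mul(Rational(150427, 397), Rational(-1, 1072769)) = Rational(-150427, 425889293)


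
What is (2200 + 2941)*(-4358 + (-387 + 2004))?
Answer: -14091481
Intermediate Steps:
(2200 + 2941)*(-4358 + (-387 + 2004)) = 5141*(-4358 + 1617) = 5141*(-2741) = -14091481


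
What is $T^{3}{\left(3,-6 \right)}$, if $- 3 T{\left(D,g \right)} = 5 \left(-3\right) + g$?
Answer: $343$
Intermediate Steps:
$T{\left(D,g \right)} = 5 - \frac{g}{3}$ ($T{\left(D,g \right)} = - \frac{5 \left(-3\right) + g}{3} = - \frac{-15 + g}{3} = 5 - \frac{g}{3}$)
$T^{3}{\left(3,-6 \right)} = \left(5 - -2\right)^{3} = \left(5 + 2\right)^{3} = 7^{3} = 343$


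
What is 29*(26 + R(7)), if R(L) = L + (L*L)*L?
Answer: 10904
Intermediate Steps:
R(L) = L + L³ (R(L) = L + L²*L = L + L³)
29*(26 + R(7)) = 29*(26 + (7 + 7³)) = 29*(26 + (7 + 343)) = 29*(26 + 350) = 29*376 = 10904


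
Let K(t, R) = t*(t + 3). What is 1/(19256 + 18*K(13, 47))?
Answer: 1/23000 ≈ 4.3478e-5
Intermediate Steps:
K(t, R) = t*(3 + t)
1/(19256 + 18*K(13, 47)) = 1/(19256 + 18*(13*(3 + 13))) = 1/(19256 + 18*(13*16)) = 1/(19256 + 18*208) = 1/(19256 + 3744) = 1/23000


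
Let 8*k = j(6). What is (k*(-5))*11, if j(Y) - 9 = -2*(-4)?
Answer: -935/8 ≈ -116.88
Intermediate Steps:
j(Y) = 17 (j(Y) = 9 - 2*(-4) = 9 + 8 = 17)
k = 17/8 (k = (⅛)*17 = 17/8 ≈ 2.1250)
(k*(-5))*11 = ((17/8)*(-5))*11 = -85/8*11 = -935/8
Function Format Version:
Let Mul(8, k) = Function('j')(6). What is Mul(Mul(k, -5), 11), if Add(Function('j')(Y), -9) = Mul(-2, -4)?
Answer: Rational(-935, 8) ≈ -116.88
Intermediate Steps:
Function('j')(Y) = 17 (Function('j')(Y) = Add(9, Mul(-2, -4)) = Add(9, 8) = 17)
k = Rational(17, 8) (k = Mul(Rational(1, 8), 17) = Rational(17, 8) ≈ 2.1250)
Mul(Mul(k, -5), 11) = Mul(Mul(Rational(17, 8), -5), 11) = Mul(Rational(-85, 8), 11) = Rational(-935, 8)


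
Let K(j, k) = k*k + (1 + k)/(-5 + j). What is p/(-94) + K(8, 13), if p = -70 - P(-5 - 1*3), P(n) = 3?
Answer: 49193/282 ≈ 174.44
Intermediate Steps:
K(j, k) = k**2 + (1 + k)/(-5 + j)
p = -73 (p = -70 - 1*3 = -70 - 3 = -73)
p/(-94) + K(8, 13) = -73/(-94) + (1 + 13 - 5*13**2 + 8*13**2)/(-5 + 8) = -1/94*(-73) + (1 + 13 - 5*169 + 8*169)/3 = 73/94 + (1 + 13 - 845 + 1352)/3 = 73/94 + (1/3)*521 = 73/94 + 521/3 = 49193/282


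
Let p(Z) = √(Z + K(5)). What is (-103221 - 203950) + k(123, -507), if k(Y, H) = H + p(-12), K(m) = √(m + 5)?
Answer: -307678 + I*√(12 - √10) ≈ -3.0768e+5 + 2.9728*I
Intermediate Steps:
K(m) = √(5 + m)
p(Z) = √(Z + √10) (p(Z) = √(Z + √(5 + 5)) = √(Z + √10))
k(Y, H) = H + √(-12 + √10)
(-103221 - 203950) + k(123, -507) = (-103221 - 203950) + (-507 + √(-12 + √10)) = -307171 + (-507 + √(-12 + √10)) = -307678 + √(-12 + √10)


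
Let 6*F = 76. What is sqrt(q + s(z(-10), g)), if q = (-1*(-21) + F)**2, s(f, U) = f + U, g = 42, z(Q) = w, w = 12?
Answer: sqrt(10687)/3 ≈ 34.459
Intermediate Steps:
F = 38/3 (F = (1/6)*76 = 38/3 ≈ 12.667)
z(Q) = 12
s(f, U) = U + f
q = 10201/9 (q = (-1*(-21) + 38/3)**2 = (21 + 38/3)**2 = (101/3)**2 = 10201/9 ≈ 1133.4)
sqrt(q + s(z(-10), g)) = sqrt(10201/9 + (42 + 12)) = sqrt(10201/9 + 54) = sqrt(10687/9) = sqrt(10687)/3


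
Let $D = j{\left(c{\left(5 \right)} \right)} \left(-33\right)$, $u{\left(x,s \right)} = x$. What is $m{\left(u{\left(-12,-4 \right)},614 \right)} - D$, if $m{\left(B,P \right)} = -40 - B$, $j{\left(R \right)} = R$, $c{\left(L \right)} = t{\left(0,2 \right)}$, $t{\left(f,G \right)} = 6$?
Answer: $170$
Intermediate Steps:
$c{\left(L \right)} = 6$
$D = -198$ ($D = 6 \left(-33\right) = -198$)
$m{\left(u{\left(-12,-4 \right)},614 \right)} - D = \left(-40 - -12\right) - -198 = \left(-40 + 12\right) + 198 = -28 + 198 = 170$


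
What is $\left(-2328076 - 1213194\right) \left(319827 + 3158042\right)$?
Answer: $-12316073153630$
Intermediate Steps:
$\left(-2328076 - 1213194\right) \left(319827 + 3158042\right) = \left(-3541270\right) 3477869 = -12316073153630$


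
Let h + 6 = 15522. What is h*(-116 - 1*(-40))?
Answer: -1179216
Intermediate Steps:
h = 15516 (h = -6 + 15522 = 15516)
h*(-116 - 1*(-40)) = 15516*(-116 - 1*(-40)) = 15516*(-116 + 40) = 15516*(-76) = -1179216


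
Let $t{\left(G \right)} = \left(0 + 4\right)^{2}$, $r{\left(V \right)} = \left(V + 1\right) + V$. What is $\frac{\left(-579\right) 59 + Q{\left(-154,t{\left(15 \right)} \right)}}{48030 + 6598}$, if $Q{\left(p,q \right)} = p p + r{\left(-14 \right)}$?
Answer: $- \frac{374}{1951} \approx -0.1917$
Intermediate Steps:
$r{\left(V \right)} = 1 + 2 V$ ($r{\left(V \right)} = \left(1 + V\right) + V = 1 + 2 V$)
$t{\left(G \right)} = 16$ ($t{\left(G \right)} = 4^{2} = 16$)
$Q{\left(p,q \right)} = -27 + p^{2}$ ($Q{\left(p,q \right)} = p p + \left(1 + 2 \left(-14\right)\right) = p^{2} + \left(1 - 28\right) = p^{2} - 27 = -27 + p^{2}$)
$\frac{\left(-579\right) 59 + Q{\left(-154,t{\left(15 \right)} \right)}}{48030 + 6598} = \frac{\left(-579\right) 59 - \left(27 - \left(-154\right)^{2}\right)}{48030 + 6598} = \frac{-34161 + \left(-27 + 23716\right)}{54628} = \left(-34161 + 23689\right) \frac{1}{54628} = \left(-10472\right) \frac{1}{54628} = - \frac{374}{1951}$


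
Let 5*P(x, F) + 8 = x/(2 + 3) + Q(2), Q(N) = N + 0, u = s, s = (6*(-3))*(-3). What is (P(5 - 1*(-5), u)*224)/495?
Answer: -896/2475 ≈ -0.36202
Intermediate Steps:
s = 54 (s = -18*(-3) = 54)
u = 54
Q(N) = N
P(x, F) = -6/5 + x/25 (P(x, F) = -8/5 + (x/(2 + 3) + 2)/5 = -8/5 + (x/5 + 2)/5 = -8/5 + (2 + x/5)/5 = -8/5 + (⅖ + x/25) = -6/5 + x/25)
(P(5 - 1*(-5), u)*224)/495 = ((-6/5 + (5 - 1*(-5))/25)*224)/495 = ((-6/5 + (5 + 5)/25)*224)*(1/495) = ((-6/5 + (1/25)*10)*224)*(1/495) = ((-6/5 + ⅖)*224)*(1/495) = -⅘*224*(1/495) = -896/5*1/495 = -896/2475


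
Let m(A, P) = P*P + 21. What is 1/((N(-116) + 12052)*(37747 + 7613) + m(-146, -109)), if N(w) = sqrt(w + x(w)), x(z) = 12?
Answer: 273345311/149435425082912642 - 22680*I*sqrt(26)/74717712541456321 ≈ 1.8292e-9 - 1.5478e-12*I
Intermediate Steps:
m(A, P) = 21 + P**2 (m(A, P) = P**2 + 21 = 21 + P**2)
N(w) = sqrt(12 + w) (N(w) = sqrt(w + 12) = sqrt(12 + w))
1/((N(-116) + 12052)*(37747 + 7613) + m(-146, -109)) = 1/((sqrt(12 - 116) + 12052)*(37747 + 7613) + (21 + (-109)**2)) = 1/((sqrt(-104) + 12052)*45360 + (21 + 11881)) = 1/((2*I*sqrt(26) + 12052)*45360 + 11902) = 1/((12052 + 2*I*sqrt(26))*45360 + 11902) = 1/((546678720 + 90720*I*sqrt(26)) + 11902) = 1/(546690622 + 90720*I*sqrt(26))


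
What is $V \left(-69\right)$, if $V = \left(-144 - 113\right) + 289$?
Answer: $-2208$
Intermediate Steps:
$V = 32$ ($V = -257 + 289 = 32$)
$V \left(-69\right) = 32 \left(-69\right) = -2208$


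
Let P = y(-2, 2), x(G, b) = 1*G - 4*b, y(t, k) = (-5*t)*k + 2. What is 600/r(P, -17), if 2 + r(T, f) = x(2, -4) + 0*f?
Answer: 75/2 ≈ 37.500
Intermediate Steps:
y(t, k) = 2 - 5*k*t (y(t, k) = -5*k*t + 2 = 2 - 5*k*t)
x(G, b) = G - 4*b
P = 22 (P = 2 - 5*2*(-2) = 2 + 20 = 22)
r(T, f) = 16 (r(T, f) = -2 + ((2 - 4*(-4)) + 0*f) = -2 + ((2 + 16) + 0) = -2 + (18 + 0) = -2 + 18 = 16)
600/r(P, -17) = 600/16 = 600*(1/16) = 75/2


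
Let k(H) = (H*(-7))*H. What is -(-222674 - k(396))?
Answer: -875038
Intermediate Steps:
k(H) = -7*H² (k(H) = (-7*H)*H = -7*H²)
-(-222674 - k(396)) = -(-222674 - (-7)*396²) = -(-222674 - (-7)*156816) = -(-222674 - 1*(-1097712)) = -(-222674 + 1097712) = -1*875038 = -875038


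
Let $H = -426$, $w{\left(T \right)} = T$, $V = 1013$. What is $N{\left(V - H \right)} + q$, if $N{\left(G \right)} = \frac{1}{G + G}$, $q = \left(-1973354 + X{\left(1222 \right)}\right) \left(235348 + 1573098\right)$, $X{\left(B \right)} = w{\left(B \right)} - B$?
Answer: $- \frac{10270730537610151}{2878} \approx -3.5687 \cdot 10^{12}$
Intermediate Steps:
$X{\left(B \right)} = 0$ ($X{\left(B \right)} = B - B = 0$)
$q = -3568704147884$ ($q = \left(-1973354 + 0\right) \left(235348 + 1573098\right) = \left(-1973354\right) 1808446 = -3568704147884$)
$N{\left(G \right)} = \frac{1}{2 G}$
$N{\left(V - H \right)} + q = \frac{1}{2 \left(1013 - -426\right)} - 3568704147884 = \frac{1}{2 \left(1013 + 426\right)} - 3568704147884 = \frac{1}{2 \cdot 1439} - 3568704147884 = \frac{1}{2} \cdot \frac{1}{1439} - 3568704147884 = \frac{1}{2878} - 3568704147884 = - \frac{10270730537610151}{2878}$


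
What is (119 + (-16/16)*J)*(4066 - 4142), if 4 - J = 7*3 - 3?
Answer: -10108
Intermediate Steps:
J = -14 (J = 4 - (7*3 - 3) = 4 - (21 - 3) = 4 - 1*18 = 4 - 18 = -14)
(119 + (-16/16)*J)*(4066 - 4142) = (119 - 16/16*(-14))*(4066 - 4142) = (119 - 16*1/16*(-14))*(-76) = (119 - 1*(-14))*(-76) = (119 + 14)*(-76) = 133*(-76) = -10108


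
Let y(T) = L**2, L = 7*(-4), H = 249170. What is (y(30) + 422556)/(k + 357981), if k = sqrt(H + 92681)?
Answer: 15154767654/12815005451 - 42334*sqrt(341851)/12815005451 ≈ 1.1806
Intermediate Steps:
L = -28
y(T) = 784 (y(T) = (-28)**2 = 784)
k = sqrt(341851) (k = sqrt(249170 + 92681) = sqrt(341851) ≈ 584.68)
(y(30) + 422556)/(k + 357981) = (784 + 422556)/(sqrt(341851) + 357981) = 423340/(357981 + sqrt(341851))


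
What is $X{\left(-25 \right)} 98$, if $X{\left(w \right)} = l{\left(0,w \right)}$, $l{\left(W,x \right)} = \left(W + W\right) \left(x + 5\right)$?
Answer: $0$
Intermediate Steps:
$l{\left(W,x \right)} = 2 W \left(5 + x\right)$
$X{\left(w \right)} = 0$ ($X{\left(w \right)} = 2 \cdot 0 \left(5 + w\right) = 0$)
$X{\left(-25 \right)} 98 = 0 \cdot 98 = 0$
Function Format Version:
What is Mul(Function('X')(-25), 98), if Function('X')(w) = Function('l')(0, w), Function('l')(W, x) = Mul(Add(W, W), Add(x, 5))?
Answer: 0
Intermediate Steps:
Function('l')(W, x) = Mul(2, W, Add(5, x)) (Function('l')(W, x) = Mul(Mul(2, W), Add(5, x)) = Mul(2, W, Add(5, x)))
Function('X')(w) = 0 (Function('X')(w) = Mul(2, 0, Add(5, w)) = 0)
Mul(Function('X')(-25), 98) = Mul(0, 98) = 0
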